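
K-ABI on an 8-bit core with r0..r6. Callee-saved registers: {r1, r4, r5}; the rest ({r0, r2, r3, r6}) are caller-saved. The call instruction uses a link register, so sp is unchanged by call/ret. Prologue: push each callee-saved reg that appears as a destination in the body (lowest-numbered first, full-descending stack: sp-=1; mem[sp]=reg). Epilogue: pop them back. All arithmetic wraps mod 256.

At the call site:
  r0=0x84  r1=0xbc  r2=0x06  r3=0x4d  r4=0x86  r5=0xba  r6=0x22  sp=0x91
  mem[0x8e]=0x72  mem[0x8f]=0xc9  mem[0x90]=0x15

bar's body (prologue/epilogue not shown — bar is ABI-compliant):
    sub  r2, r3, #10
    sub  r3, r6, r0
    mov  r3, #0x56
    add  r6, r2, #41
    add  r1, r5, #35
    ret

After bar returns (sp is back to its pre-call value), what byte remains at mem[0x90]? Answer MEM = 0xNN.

prologue: push r1 -> mem[0x90]=0xbc, sp=0x90
body[0] sub  r2, r3, #10 -> r2=0x43
body[1] sub  r3, r6, r0 -> r3=0x9e
body[2] mov  r3, #0x56 -> r3=0x56
body[3] add  r6, r2, #41 -> r6=0x6c
body[4] add  r1, r5, #35 -> r1=0xdd
epilogue: pop r1=0xbc, sp=0x91
prologue pushed ['r1'] at ['0x90']

MEM = 0xbc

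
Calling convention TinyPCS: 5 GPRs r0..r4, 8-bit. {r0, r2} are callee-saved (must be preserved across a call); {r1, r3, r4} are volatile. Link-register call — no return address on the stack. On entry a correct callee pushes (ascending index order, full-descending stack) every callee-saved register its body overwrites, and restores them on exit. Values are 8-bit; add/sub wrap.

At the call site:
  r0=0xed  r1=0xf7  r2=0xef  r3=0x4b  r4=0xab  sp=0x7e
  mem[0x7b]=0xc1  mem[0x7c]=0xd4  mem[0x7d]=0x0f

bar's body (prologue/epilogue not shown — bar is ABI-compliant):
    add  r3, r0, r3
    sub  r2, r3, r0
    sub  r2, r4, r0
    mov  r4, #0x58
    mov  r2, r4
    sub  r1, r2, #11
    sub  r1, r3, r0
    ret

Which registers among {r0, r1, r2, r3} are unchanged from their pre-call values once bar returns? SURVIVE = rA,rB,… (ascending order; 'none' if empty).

prologue: push r2 -> mem[0x7d]=0xef, sp=0x7d
body[0] add  r3, r0, r3 -> r3=0x38
body[1] sub  r2, r3, r0 -> r2=0x4b
body[2] sub  r2, r4, r0 -> r2=0xbe
body[3] mov  r4, #0x58 -> r4=0x58
body[4] mov  r2, r4 -> r2=0x58
body[5] sub  r1, r2, #11 -> r1=0x4d
body[6] sub  r1, r3, r0 -> r1=0x4b
epilogue: pop r2=0xef, sp=0x7e
r0: callee-saved, written=False
r1: caller-saved, written=True
r2: callee-saved, written=True
r3: caller-saved, written=True

SURVIVE = r0,r2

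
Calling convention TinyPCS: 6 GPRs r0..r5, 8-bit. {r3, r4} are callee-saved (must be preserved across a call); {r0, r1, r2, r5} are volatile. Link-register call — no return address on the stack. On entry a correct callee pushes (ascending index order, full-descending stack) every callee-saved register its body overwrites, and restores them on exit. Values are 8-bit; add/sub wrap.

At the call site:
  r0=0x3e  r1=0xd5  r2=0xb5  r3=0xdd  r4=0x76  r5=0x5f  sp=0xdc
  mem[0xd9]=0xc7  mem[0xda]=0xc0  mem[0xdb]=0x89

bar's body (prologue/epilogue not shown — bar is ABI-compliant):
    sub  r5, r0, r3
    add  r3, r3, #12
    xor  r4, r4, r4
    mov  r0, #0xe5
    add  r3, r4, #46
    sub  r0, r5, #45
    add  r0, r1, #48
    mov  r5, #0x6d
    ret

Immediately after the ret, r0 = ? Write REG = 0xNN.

prologue: push r3 → mem[0xdb]=0xdd, sp=0xdb
prologue: push r4 → mem[0xda]=0x76, sp=0xda
body[0] sub  r5, r0, r3 → r5=0x61
body[1] add  r3, r3, #12 → r3=0xe9
body[2] xor  r4, r4, r4 → r4=0x00
body[3] mov  r0, #0xe5 → r0=0xe5
body[4] add  r3, r4, #46 → r3=0x2e
body[5] sub  r0, r5, #45 → r0=0x34
body[6] add  r0, r1, #48 → r0=0x05
body[7] mov  r5, #0x6d → r5=0x6d
epilogue: pop r4=0x76, sp=0xdb
epilogue: pop r3=0xdd, sp=0xdc
r0 is caller-saved → body value

REG = 0x05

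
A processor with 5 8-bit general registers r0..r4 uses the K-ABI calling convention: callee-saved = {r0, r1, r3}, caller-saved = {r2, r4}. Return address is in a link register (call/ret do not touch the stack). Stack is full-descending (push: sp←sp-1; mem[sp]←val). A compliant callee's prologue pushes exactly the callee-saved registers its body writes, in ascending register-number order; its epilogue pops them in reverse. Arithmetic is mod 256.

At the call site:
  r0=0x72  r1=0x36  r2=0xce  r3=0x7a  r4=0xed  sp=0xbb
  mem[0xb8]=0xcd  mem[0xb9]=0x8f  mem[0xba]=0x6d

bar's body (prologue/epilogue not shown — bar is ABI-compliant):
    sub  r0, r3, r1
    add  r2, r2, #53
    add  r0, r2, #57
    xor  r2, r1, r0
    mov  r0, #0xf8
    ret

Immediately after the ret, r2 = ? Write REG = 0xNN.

prologue: push r0 → mem[0xba]=0x72, sp=0xba
body[0] sub  r0, r3, r1 → r0=0x44
body[1] add  r2, r2, #53 → r2=0x03
body[2] add  r0, r2, #57 → r0=0x3c
body[3] xor  r2, r1, r0 → r2=0x0a
body[4] mov  r0, #0xf8 → r0=0xf8
epilogue: pop r0=0x72, sp=0xbb
r2 is caller-saved → body value

REG = 0x0a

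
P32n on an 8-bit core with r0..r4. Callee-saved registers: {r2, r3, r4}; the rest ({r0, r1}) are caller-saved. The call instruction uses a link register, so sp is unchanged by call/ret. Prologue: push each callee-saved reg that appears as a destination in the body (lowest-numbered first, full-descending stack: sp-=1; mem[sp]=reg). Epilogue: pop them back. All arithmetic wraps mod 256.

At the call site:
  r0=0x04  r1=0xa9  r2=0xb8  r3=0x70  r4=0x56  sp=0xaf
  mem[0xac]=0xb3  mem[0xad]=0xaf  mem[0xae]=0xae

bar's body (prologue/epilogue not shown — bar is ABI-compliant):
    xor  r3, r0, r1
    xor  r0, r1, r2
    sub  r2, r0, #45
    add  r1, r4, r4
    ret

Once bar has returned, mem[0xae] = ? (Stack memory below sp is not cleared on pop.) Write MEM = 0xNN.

MEM = 0xb8

prologue: push r2 → mem[0xae]=0xb8, sp=0xae
prologue: push r3 → mem[0xad]=0x70, sp=0xad
body[0] xor  r3, r0, r1 → r3=0xad
body[1] xor  r0, r1, r2 → r0=0x11
body[2] sub  r2, r0, #45 → r2=0xe4
body[3] add  r1, r4, r4 → r1=0xac
epilogue: pop r3=0x70, sp=0xae
epilogue: pop r2=0xb8, sp=0xaf
prologue pushed ['r2', 'r3'] at ['0xae', '0xad']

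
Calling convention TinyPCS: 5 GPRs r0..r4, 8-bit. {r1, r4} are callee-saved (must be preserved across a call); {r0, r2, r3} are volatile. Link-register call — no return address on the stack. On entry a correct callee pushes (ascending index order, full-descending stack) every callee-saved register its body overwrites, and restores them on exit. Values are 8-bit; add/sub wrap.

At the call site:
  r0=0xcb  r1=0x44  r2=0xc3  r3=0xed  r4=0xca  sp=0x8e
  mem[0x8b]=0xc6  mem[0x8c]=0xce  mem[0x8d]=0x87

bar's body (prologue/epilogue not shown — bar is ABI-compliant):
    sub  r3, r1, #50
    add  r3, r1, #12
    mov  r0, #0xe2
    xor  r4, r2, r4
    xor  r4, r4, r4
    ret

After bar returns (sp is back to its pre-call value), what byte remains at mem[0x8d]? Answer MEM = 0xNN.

prologue: push r4 -> mem[0x8d]=0xca, sp=0x8d
body[0] sub  r3, r1, #50 -> r3=0x12
body[1] add  r3, r1, #12 -> r3=0x50
body[2] mov  r0, #0xe2 -> r0=0xe2
body[3] xor  r4, r2, r4 -> r4=0x09
body[4] xor  r4, r4, r4 -> r4=0x00
epilogue: pop r4=0xca, sp=0x8e
prologue pushed ['r4'] at ['0x8d']

MEM = 0xca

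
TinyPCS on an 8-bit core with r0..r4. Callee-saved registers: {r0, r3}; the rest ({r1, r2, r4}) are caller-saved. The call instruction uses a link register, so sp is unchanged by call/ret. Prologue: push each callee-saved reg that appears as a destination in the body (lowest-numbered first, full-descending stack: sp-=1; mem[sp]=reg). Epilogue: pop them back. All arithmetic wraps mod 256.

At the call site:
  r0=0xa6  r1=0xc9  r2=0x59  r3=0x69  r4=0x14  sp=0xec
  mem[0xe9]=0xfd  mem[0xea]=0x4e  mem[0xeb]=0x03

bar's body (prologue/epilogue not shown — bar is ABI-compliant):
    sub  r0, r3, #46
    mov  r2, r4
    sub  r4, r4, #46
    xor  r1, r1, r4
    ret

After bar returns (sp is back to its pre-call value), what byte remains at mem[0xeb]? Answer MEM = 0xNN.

MEM = 0xa6

prologue: push r0 → mem[0xeb]=0xa6, sp=0xeb
body[0] sub  r0, r3, #46 → r0=0x3b
body[1] mov  r2, r4 → r2=0x14
body[2] sub  r4, r4, #46 → r4=0xe6
body[3] xor  r1, r1, r4 → r1=0x2f
epilogue: pop r0=0xa6, sp=0xec
prologue pushed ['r0'] at ['0xeb']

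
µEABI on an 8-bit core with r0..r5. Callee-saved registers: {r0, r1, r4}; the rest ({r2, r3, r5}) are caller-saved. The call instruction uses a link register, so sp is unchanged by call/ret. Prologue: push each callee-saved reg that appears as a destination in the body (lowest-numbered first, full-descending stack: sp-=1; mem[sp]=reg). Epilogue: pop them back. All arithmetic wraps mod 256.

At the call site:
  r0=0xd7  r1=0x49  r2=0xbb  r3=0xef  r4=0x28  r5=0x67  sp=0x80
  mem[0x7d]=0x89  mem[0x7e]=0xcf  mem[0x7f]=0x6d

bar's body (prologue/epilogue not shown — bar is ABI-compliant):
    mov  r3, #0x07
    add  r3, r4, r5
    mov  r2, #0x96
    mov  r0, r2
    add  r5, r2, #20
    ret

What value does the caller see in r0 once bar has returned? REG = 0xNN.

REG = 0xd7

prologue: push r0 → mem[0x7f]=0xd7, sp=0x7f
body[0] mov  r3, #0x07 → r3=0x07
body[1] add  r3, r4, r5 → r3=0x8f
body[2] mov  r2, #0x96 → r2=0x96
body[3] mov  r0, r2 → r0=0x96
body[4] add  r5, r2, #20 → r5=0xaa
epilogue: pop r0=0xd7, sp=0x80
r0 is callee-saved → restored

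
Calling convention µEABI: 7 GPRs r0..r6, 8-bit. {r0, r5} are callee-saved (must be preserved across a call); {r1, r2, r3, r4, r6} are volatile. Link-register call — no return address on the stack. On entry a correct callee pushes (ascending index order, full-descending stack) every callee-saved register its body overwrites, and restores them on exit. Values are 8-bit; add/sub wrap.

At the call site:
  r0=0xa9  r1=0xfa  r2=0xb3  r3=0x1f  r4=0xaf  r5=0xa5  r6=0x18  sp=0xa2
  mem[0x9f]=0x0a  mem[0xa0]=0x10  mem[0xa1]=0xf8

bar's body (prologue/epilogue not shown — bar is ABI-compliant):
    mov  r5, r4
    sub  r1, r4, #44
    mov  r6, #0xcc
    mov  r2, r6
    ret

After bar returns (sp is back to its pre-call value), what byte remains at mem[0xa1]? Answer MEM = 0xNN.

MEM = 0xa5

prologue: push r5 -> mem[0xa1]=0xa5, sp=0xa1
body[0] mov  r5, r4 -> r5=0xaf
body[1] sub  r1, r4, #44 -> r1=0x83
body[2] mov  r6, #0xcc -> r6=0xcc
body[3] mov  r2, r6 -> r2=0xcc
epilogue: pop r5=0xa5, sp=0xa2
prologue pushed ['r5'] at ['0xa1']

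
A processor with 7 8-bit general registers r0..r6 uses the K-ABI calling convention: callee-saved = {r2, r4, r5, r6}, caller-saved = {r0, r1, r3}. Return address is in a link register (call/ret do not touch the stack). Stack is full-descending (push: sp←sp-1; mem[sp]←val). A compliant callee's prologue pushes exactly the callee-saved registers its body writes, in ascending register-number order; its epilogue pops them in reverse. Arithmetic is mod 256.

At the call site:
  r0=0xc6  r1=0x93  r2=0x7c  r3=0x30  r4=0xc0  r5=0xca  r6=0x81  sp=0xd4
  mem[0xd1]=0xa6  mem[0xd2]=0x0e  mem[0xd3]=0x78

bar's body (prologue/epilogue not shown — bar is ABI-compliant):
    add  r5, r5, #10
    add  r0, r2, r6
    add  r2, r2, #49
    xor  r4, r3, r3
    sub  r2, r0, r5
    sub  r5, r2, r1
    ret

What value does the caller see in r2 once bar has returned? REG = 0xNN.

prologue: push r2 -> mem[0xd3]=0x7c, sp=0xd3
prologue: push r4 -> mem[0xd2]=0xc0, sp=0xd2
prologue: push r5 -> mem[0xd1]=0xca, sp=0xd1
body[0] add  r5, r5, #10 -> r5=0xd4
body[1] add  r0, r2, r6 -> r0=0xfd
body[2] add  r2, r2, #49 -> r2=0xad
body[3] xor  r4, r3, r3 -> r4=0x00
body[4] sub  r2, r0, r5 -> r2=0x29
body[5] sub  r5, r2, r1 -> r5=0x96
epilogue: pop r5=0xca, sp=0xd2
epilogue: pop r4=0xc0, sp=0xd3
epilogue: pop r2=0x7c, sp=0xd4
r2 is callee-saved -> restored

REG = 0x7c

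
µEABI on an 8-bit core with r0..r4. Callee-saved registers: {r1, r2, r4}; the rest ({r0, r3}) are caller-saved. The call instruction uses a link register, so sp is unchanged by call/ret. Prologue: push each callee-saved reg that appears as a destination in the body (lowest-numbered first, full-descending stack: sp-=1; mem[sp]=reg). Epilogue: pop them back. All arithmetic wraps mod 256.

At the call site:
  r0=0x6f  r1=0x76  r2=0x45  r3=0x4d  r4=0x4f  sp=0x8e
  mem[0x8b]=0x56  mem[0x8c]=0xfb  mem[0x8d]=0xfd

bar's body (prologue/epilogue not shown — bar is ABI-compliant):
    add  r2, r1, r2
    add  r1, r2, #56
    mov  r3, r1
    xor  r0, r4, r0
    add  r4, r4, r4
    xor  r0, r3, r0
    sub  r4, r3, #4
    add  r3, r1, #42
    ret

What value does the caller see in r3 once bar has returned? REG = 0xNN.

REG = 0x1d

prologue: push r1 → mem[0x8d]=0x76, sp=0x8d
prologue: push r2 → mem[0x8c]=0x45, sp=0x8c
prologue: push r4 → mem[0x8b]=0x4f, sp=0x8b
body[0] add  r2, r1, r2 → r2=0xbb
body[1] add  r1, r2, #56 → r1=0xf3
body[2] mov  r3, r1 → r3=0xf3
body[3] xor  r0, r4, r0 → r0=0x20
body[4] add  r4, r4, r4 → r4=0x9e
body[5] xor  r0, r3, r0 → r0=0xd3
body[6] sub  r4, r3, #4 → r4=0xef
body[7] add  r3, r1, #42 → r3=0x1d
epilogue: pop r4=0x4f, sp=0x8c
epilogue: pop r2=0x45, sp=0x8d
epilogue: pop r1=0x76, sp=0x8e
r3 is caller-saved → body value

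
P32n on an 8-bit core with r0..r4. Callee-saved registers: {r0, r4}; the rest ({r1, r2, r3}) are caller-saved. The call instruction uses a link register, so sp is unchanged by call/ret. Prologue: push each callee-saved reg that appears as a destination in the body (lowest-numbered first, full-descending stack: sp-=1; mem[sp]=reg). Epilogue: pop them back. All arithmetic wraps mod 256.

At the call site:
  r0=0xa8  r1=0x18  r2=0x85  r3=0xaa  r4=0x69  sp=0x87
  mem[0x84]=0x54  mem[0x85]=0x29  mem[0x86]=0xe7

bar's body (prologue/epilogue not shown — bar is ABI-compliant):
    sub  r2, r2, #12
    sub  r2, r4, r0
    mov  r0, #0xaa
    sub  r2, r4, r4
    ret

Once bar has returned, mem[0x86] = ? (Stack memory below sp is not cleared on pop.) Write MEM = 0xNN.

MEM = 0xa8

prologue: push r0 -> mem[0x86]=0xa8, sp=0x86
body[0] sub  r2, r2, #12 -> r2=0x79
body[1] sub  r2, r4, r0 -> r2=0xc1
body[2] mov  r0, #0xaa -> r0=0xaa
body[3] sub  r2, r4, r4 -> r2=0x00
epilogue: pop r0=0xa8, sp=0x87
prologue pushed ['r0'] at ['0x86']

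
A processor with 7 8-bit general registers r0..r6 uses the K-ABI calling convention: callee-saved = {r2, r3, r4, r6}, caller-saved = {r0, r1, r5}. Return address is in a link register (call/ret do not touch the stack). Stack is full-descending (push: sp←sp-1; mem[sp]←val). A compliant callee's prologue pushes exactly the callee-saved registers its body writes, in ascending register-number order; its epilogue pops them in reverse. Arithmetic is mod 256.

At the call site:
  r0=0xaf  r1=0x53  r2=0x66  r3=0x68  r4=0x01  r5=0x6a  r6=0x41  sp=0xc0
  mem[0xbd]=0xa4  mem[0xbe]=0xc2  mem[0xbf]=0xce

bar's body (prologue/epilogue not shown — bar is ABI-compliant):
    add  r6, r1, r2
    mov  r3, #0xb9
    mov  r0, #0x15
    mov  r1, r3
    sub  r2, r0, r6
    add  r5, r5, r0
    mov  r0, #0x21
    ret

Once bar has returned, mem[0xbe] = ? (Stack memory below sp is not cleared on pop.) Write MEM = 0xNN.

MEM = 0x68

prologue: push r2 -> mem[0xbf]=0x66, sp=0xbf
prologue: push r3 -> mem[0xbe]=0x68, sp=0xbe
prologue: push r6 -> mem[0xbd]=0x41, sp=0xbd
body[0] add  r6, r1, r2 -> r6=0xb9
body[1] mov  r3, #0xb9 -> r3=0xb9
body[2] mov  r0, #0x15 -> r0=0x15
body[3] mov  r1, r3 -> r1=0xb9
body[4] sub  r2, r0, r6 -> r2=0x5c
body[5] add  r5, r5, r0 -> r5=0x7f
body[6] mov  r0, #0x21 -> r0=0x21
epilogue: pop r6=0x41, sp=0xbe
epilogue: pop r3=0x68, sp=0xbf
epilogue: pop r2=0x66, sp=0xc0
prologue pushed ['r2', 'r3', 'r6'] at ['0xbf', '0xbe', '0xbd']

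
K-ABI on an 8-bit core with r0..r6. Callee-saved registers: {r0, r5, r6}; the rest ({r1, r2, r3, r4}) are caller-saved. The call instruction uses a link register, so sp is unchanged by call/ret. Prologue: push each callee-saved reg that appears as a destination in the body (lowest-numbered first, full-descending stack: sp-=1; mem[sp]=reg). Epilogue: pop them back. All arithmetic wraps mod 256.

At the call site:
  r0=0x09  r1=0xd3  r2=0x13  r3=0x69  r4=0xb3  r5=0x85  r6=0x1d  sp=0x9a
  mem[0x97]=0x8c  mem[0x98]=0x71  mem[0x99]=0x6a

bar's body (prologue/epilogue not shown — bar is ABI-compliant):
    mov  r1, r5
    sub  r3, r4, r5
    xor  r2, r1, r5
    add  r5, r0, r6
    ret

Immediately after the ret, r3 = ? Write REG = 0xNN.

REG = 0x2e

prologue: push r5 -> mem[0x99]=0x85, sp=0x99
body[0] mov  r1, r5 -> r1=0x85
body[1] sub  r3, r4, r5 -> r3=0x2e
body[2] xor  r2, r1, r5 -> r2=0x00
body[3] add  r5, r0, r6 -> r5=0x26
epilogue: pop r5=0x85, sp=0x9a
r3 is caller-saved -> body value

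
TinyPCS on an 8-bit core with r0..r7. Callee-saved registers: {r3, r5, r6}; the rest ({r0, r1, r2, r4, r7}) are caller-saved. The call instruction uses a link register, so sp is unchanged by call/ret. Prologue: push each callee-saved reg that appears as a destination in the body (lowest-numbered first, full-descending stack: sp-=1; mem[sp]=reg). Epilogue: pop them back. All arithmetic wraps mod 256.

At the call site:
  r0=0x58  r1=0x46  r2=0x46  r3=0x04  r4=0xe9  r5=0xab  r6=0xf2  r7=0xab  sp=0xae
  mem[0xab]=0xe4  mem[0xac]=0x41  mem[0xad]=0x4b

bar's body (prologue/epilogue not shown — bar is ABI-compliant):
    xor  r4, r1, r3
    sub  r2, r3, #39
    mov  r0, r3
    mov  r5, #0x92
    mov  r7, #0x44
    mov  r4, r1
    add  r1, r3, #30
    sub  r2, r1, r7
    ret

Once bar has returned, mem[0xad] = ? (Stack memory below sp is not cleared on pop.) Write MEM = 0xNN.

MEM = 0xab

prologue: push r5 → mem[0xad]=0xab, sp=0xad
body[0] xor  r4, r1, r3 → r4=0x42
body[1] sub  r2, r3, #39 → r2=0xdd
body[2] mov  r0, r3 → r0=0x04
body[3] mov  r5, #0x92 → r5=0x92
body[4] mov  r7, #0x44 → r7=0x44
body[5] mov  r4, r1 → r4=0x46
body[6] add  r1, r3, #30 → r1=0x22
body[7] sub  r2, r1, r7 → r2=0xde
epilogue: pop r5=0xab, sp=0xae
prologue pushed ['r5'] at ['0xad']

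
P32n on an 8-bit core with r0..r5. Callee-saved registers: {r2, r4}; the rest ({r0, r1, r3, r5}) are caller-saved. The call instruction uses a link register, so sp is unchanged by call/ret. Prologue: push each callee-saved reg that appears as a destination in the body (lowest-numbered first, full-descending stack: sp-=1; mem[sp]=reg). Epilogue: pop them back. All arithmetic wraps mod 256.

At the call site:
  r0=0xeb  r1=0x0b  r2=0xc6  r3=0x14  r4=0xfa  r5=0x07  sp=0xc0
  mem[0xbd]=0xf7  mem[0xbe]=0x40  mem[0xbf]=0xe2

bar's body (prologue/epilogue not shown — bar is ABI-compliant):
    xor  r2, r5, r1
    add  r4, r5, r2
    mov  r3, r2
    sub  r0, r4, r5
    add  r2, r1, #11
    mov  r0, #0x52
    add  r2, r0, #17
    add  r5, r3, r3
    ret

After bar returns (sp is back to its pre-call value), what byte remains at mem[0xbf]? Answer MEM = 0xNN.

MEM = 0xc6

prologue: push r2 → mem[0xbf]=0xc6, sp=0xbf
prologue: push r4 → mem[0xbe]=0xfa, sp=0xbe
body[0] xor  r2, r5, r1 → r2=0x0c
body[1] add  r4, r5, r2 → r4=0x13
body[2] mov  r3, r2 → r3=0x0c
body[3] sub  r0, r4, r5 → r0=0x0c
body[4] add  r2, r1, #11 → r2=0x16
body[5] mov  r0, #0x52 → r0=0x52
body[6] add  r2, r0, #17 → r2=0x63
body[7] add  r5, r3, r3 → r5=0x18
epilogue: pop r4=0xfa, sp=0xbf
epilogue: pop r2=0xc6, sp=0xc0
prologue pushed ['r2', 'r4'] at ['0xbf', '0xbe']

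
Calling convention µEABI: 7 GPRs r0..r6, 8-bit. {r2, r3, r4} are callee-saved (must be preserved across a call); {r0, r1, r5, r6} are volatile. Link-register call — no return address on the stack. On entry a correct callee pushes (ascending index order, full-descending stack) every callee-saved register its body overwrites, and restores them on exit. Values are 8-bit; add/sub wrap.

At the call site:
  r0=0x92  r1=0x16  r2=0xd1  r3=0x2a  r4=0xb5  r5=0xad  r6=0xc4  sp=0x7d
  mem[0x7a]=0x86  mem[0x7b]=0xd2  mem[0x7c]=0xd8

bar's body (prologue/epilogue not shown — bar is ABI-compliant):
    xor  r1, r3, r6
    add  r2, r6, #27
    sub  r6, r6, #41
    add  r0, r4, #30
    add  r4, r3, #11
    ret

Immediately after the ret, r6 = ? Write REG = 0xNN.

REG = 0x9b

prologue: push r2 -> mem[0x7c]=0xd1, sp=0x7c
prologue: push r4 -> mem[0x7b]=0xb5, sp=0x7b
body[0] xor  r1, r3, r6 -> r1=0xee
body[1] add  r2, r6, #27 -> r2=0xdf
body[2] sub  r6, r6, #41 -> r6=0x9b
body[3] add  r0, r4, #30 -> r0=0xd3
body[4] add  r4, r3, #11 -> r4=0x35
epilogue: pop r4=0xb5, sp=0x7c
epilogue: pop r2=0xd1, sp=0x7d
r6 is caller-saved -> body value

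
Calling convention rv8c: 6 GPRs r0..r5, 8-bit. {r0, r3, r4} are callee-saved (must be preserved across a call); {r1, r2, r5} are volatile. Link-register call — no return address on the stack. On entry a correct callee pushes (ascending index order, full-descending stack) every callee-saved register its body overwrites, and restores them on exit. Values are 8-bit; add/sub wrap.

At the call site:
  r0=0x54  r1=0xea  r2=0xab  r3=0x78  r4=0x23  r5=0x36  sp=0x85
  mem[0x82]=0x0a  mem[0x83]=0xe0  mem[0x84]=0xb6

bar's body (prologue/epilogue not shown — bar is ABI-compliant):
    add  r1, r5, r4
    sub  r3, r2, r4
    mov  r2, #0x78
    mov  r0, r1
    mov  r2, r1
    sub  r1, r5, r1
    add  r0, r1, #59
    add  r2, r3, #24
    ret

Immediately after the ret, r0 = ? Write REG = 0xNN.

prologue: push r0 → mem[0x84]=0x54, sp=0x84
prologue: push r3 → mem[0x83]=0x78, sp=0x83
body[0] add  r1, r5, r4 → r1=0x59
body[1] sub  r3, r2, r4 → r3=0x88
body[2] mov  r2, #0x78 → r2=0x78
body[3] mov  r0, r1 → r0=0x59
body[4] mov  r2, r1 → r2=0x59
body[5] sub  r1, r5, r1 → r1=0xdd
body[6] add  r0, r1, #59 → r0=0x18
body[7] add  r2, r3, #24 → r2=0xa0
epilogue: pop r3=0x78, sp=0x84
epilogue: pop r0=0x54, sp=0x85
r0 is callee-saved → restored

REG = 0x54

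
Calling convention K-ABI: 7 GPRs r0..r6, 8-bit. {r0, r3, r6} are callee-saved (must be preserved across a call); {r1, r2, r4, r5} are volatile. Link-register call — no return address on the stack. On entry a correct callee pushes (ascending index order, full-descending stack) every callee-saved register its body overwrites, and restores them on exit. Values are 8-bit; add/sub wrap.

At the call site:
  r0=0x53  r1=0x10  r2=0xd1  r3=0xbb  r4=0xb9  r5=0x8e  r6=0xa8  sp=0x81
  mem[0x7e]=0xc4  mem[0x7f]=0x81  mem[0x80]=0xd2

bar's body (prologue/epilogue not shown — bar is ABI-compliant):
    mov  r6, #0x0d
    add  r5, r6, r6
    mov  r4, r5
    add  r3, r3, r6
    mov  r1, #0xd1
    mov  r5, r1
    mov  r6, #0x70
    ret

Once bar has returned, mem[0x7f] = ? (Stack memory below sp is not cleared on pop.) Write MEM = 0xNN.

MEM = 0xa8

prologue: push r3 → mem[0x80]=0xbb, sp=0x80
prologue: push r6 → mem[0x7f]=0xa8, sp=0x7f
body[0] mov  r6, #0x0d → r6=0x0d
body[1] add  r5, r6, r6 → r5=0x1a
body[2] mov  r4, r5 → r4=0x1a
body[3] add  r3, r3, r6 → r3=0xc8
body[4] mov  r1, #0xd1 → r1=0xd1
body[5] mov  r5, r1 → r5=0xd1
body[6] mov  r6, #0x70 → r6=0x70
epilogue: pop r6=0xa8, sp=0x80
epilogue: pop r3=0xbb, sp=0x81
prologue pushed ['r3', 'r6'] at ['0x80', '0x7f']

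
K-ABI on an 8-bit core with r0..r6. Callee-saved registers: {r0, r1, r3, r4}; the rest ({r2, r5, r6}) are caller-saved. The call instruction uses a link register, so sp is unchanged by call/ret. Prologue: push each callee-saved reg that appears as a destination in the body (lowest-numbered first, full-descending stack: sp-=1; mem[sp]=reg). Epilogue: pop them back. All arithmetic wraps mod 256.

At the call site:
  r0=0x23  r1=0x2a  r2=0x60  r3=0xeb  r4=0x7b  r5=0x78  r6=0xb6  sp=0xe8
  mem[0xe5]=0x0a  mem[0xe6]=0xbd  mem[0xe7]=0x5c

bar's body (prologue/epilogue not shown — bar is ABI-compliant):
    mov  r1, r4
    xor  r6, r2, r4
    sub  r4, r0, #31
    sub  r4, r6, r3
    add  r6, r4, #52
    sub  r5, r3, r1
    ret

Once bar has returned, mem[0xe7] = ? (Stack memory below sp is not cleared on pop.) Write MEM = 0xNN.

prologue: push r1 -> mem[0xe7]=0x2a, sp=0xe7
prologue: push r4 -> mem[0xe6]=0x7b, sp=0xe6
body[0] mov  r1, r4 -> r1=0x7b
body[1] xor  r6, r2, r4 -> r6=0x1b
body[2] sub  r4, r0, #31 -> r4=0x04
body[3] sub  r4, r6, r3 -> r4=0x30
body[4] add  r6, r4, #52 -> r6=0x64
body[5] sub  r5, r3, r1 -> r5=0x70
epilogue: pop r4=0x7b, sp=0xe7
epilogue: pop r1=0x2a, sp=0xe8
prologue pushed ['r1', 'r4'] at ['0xe7', '0xe6']

MEM = 0x2a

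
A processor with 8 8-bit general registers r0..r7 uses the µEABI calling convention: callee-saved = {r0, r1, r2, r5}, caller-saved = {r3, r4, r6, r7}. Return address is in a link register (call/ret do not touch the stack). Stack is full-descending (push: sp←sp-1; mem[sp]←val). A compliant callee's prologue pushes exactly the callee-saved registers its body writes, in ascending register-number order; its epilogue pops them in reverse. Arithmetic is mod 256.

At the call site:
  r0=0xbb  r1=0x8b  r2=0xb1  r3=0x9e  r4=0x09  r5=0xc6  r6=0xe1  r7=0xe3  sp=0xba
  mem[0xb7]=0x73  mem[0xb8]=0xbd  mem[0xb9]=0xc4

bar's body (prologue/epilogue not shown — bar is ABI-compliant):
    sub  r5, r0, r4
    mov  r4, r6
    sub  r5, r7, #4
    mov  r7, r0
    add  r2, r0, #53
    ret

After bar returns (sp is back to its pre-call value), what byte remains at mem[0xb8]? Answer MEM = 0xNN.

prologue: push r2 -> mem[0xb9]=0xb1, sp=0xb9
prologue: push r5 -> mem[0xb8]=0xc6, sp=0xb8
body[0] sub  r5, r0, r4 -> r5=0xb2
body[1] mov  r4, r6 -> r4=0xe1
body[2] sub  r5, r7, #4 -> r5=0xdf
body[3] mov  r7, r0 -> r7=0xbb
body[4] add  r2, r0, #53 -> r2=0xf0
epilogue: pop r5=0xc6, sp=0xb9
epilogue: pop r2=0xb1, sp=0xba
prologue pushed ['r2', 'r5'] at ['0xb9', '0xb8']

MEM = 0xc6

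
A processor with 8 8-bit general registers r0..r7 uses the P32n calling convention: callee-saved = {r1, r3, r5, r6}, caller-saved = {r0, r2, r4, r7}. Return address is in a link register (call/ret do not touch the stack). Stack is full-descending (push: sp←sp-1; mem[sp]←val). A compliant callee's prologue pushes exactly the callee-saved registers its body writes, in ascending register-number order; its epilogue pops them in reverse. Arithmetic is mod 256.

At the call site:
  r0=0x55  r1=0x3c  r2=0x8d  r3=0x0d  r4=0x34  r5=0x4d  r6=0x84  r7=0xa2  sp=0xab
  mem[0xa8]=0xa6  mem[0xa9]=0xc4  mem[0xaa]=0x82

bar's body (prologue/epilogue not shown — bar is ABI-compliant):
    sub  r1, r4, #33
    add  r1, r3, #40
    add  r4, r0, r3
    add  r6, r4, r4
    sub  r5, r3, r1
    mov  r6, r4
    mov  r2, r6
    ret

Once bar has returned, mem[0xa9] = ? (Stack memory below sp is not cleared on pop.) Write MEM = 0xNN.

MEM = 0x4d

prologue: push r1 → mem[0xaa]=0x3c, sp=0xaa
prologue: push r5 → mem[0xa9]=0x4d, sp=0xa9
prologue: push r6 → mem[0xa8]=0x84, sp=0xa8
body[0] sub  r1, r4, #33 → r1=0x13
body[1] add  r1, r3, #40 → r1=0x35
body[2] add  r4, r0, r3 → r4=0x62
body[3] add  r6, r4, r4 → r6=0xc4
body[4] sub  r5, r3, r1 → r5=0xd8
body[5] mov  r6, r4 → r6=0x62
body[6] mov  r2, r6 → r2=0x62
epilogue: pop r6=0x84, sp=0xa9
epilogue: pop r5=0x4d, sp=0xaa
epilogue: pop r1=0x3c, sp=0xab
prologue pushed ['r1', 'r5', 'r6'] at ['0xaa', '0xa9', '0xa8']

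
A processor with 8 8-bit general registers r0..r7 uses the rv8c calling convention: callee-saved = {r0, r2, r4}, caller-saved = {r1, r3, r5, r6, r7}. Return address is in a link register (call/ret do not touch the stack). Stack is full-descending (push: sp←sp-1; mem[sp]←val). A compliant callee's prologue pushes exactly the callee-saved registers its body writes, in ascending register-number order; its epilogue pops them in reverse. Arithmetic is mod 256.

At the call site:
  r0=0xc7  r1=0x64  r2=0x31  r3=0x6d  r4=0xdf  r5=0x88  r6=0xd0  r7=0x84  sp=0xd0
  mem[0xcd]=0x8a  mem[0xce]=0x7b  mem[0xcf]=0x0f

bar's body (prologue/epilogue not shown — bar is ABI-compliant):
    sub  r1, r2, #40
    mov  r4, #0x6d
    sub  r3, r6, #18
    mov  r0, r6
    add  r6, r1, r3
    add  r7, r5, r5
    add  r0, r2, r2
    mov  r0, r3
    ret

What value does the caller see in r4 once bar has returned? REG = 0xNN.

prologue: push r0 → mem[0xcf]=0xc7, sp=0xcf
prologue: push r4 → mem[0xce]=0xdf, sp=0xce
body[0] sub  r1, r2, #40 → r1=0x09
body[1] mov  r4, #0x6d → r4=0x6d
body[2] sub  r3, r6, #18 → r3=0xbe
body[3] mov  r0, r6 → r0=0xd0
body[4] add  r6, r1, r3 → r6=0xc7
body[5] add  r7, r5, r5 → r7=0x10
body[6] add  r0, r2, r2 → r0=0x62
body[7] mov  r0, r3 → r0=0xbe
epilogue: pop r4=0xdf, sp=0xcf
epilogue: pop r0=0xc7, sp=0xd0
r4 is callee-saved → restored

REG = 0xdf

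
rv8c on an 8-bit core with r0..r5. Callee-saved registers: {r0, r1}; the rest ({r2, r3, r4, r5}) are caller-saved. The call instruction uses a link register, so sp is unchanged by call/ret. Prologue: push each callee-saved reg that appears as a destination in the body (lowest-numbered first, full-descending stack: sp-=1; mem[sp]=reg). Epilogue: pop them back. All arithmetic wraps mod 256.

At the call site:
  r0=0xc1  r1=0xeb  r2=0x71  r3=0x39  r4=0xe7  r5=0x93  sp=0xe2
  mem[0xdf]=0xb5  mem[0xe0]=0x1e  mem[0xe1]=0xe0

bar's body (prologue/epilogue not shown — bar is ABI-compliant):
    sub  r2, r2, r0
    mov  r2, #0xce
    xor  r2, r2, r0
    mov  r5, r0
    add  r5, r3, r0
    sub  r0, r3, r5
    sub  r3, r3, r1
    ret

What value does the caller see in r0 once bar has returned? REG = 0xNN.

REG = 0xc1

prologue: push r0 -> mem[0xe1]=0xc1, sp=0xe1
body[0] sub  r2, r2, r0 -> r2=0xb0
body[1] mov  r2, #0xce -> r2=0xce
body[2] xor  r2, r2, r0 -> r2=0x0f
body[3] mov  r5, r0 -> r5=0xc1
body[4] add  r5, r3, r0 -> r5=0xfa
body[5] sub  r0, r3, r5 -> r0=0x3f
body[6] sub  r3, r3, r1 -> r3=0x4e
epilogue: pop r0=0xc1, sp=0xe2
r0 is callee-saved -> restored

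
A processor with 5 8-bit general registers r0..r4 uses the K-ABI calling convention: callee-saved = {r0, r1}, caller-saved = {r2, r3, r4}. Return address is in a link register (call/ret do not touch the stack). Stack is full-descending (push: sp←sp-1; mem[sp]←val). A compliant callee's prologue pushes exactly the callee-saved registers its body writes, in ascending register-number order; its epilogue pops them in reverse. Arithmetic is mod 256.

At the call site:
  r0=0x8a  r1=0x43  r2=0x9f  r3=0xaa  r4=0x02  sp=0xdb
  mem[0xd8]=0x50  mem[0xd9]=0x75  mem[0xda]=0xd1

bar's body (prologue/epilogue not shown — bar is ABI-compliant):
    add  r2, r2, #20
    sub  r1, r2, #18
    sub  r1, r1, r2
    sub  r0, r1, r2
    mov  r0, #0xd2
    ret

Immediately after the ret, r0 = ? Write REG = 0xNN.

REG = 0x8a

prologue: push r0 → mem[0xda]=0x8a, sp=0xda
prologue: push r1 → mem[0xd9]=0x43, sp=0xd9
body[0] add  r2, r2, #20 → r2=0xb3
body[1] sub  r1, r2, #18 → r1=0xa1
body[2] sub  r1, r1, r2 → r1=0xee
body[3] sub  r0, r1, r2 → r0=0x3b
body[4] mov  r0, #0xd2 → r0=0xd2
epilogue: pop r1=0x43, sp=0xda
epilogue: pop r0=0x8a, sp=0xdb
r0 is callee-saved → restored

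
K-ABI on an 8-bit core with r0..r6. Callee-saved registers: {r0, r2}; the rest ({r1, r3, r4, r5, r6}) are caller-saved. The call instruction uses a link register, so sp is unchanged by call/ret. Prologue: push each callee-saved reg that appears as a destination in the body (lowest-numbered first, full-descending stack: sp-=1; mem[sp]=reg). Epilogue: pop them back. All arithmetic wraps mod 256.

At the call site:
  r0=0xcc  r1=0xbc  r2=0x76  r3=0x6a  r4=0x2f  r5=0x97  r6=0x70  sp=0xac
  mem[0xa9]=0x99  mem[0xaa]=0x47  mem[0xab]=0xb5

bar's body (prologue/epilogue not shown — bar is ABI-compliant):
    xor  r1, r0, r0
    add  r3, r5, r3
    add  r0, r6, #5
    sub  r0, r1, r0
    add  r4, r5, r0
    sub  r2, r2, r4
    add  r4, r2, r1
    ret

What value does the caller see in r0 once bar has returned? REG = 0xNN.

REG = 0xcc

prologue: push r0 → mem[0xab]=0xcc, sp=0xab
prologue: push r2 → mem[0xaa]=0x76, sp=0xaa
body[0] xor  r1, r0, r0 → r1=0x00
body[1] add  r3, r5, r3 → r3=0x01
body[2] add  r0, r6, #5 → r0=0x75
body[3] sub  r0, r1, r0 → r0=0x8b
body[4] add  r4, r5, r0 → r4=0x22
body[5] sub  r2, r2, r4 → r2=0x54
body[6] add  r4, r2, r1 → r4=0x54
epilogue: pop r2=0x76, sp=0xab
epilogue: pop r0=0xcc, sp=0xac
r0 is callee-saved → restored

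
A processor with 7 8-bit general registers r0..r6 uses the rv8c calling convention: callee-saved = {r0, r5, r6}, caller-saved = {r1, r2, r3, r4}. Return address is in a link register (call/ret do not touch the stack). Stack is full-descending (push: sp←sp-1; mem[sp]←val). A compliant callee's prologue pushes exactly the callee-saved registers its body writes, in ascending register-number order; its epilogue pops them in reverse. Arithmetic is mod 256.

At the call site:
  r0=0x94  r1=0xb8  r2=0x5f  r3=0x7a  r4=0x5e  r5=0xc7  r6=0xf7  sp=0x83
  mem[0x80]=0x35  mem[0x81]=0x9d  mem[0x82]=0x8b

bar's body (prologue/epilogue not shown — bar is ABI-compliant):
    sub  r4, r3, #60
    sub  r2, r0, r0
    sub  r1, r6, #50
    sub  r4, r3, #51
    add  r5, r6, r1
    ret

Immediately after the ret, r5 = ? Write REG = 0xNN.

prologue: push r5 -> mem[0x82]=0xc7, sp=0x82
body[0] sub  r4, r3, #60 -> r4=0x3e
body[1] sub  r2, r0, r0 -> r2=0x00
body[2] sub  r1, r6, #50 -> r1=0xc5
body[3] sub  r4, r3, #51 -> r4=0x47
body[4] add  r5, r6, r1 -> r5=0xbc
epilogue: pop r5=0xc7, sp=0x83
r5 is callee-saved -> restored

REG = 0xc7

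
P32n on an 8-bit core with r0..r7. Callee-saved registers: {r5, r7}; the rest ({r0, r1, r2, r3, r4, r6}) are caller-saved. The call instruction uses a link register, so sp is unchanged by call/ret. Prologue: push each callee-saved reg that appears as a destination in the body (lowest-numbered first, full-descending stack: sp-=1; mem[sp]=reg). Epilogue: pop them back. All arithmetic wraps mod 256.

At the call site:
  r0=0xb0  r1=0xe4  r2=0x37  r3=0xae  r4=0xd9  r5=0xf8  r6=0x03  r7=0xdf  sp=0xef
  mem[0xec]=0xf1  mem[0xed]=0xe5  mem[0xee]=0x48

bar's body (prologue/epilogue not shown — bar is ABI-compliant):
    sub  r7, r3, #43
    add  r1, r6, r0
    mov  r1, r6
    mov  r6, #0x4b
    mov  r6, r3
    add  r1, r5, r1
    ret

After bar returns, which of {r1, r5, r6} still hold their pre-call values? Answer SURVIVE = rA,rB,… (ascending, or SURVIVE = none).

SURVIVE = r5

prologue: push r7 → mem[0xee]=0xdf, sp=0xee
body[0] sub  r7, r3, #43 → r7=0x83
body[1] add  r1, r6, r0 → r1=0xb3
body[2] mov  r1, r6 → r1=0x03
body[3] mov  r6, #0x4b → r6=0x4b
body[4] mov  r6, r3 → r6=0xae
body[5] add  r1, r5, r1 → r1=0xfb
epilogue: pop r7=0xdf, sp=0xef
r1: caller-saved, written=True
r5: callee-saved, written=False
r6: caller-saved, written=True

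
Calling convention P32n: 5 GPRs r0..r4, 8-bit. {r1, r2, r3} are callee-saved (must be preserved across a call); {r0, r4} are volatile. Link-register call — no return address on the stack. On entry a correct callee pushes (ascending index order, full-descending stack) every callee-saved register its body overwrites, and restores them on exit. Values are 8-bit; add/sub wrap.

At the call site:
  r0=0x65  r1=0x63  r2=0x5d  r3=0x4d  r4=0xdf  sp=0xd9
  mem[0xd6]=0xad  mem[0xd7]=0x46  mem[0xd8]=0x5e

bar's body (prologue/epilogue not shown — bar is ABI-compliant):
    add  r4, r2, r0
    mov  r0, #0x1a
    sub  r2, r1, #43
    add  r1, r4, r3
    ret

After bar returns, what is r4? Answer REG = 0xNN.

REG = 0xc2

prologue: push r1 -> mem[0xd8]=0x63, sp=0xd8
prologue: push r2 -> mem[0xd7]=0x5d, sp=0xd7
body[0] add  r4, r2, r0 -> r4=0xc2
body[1] mov  r0, #0x1a -> r0=0x1a
body[2] sub  r2, r1, #43 -> r2=0x38
body[3] add  r1, r4, r3 -> r1=0x0f
epilogue: pop r2=0x5d, sp=0xd8
epilogue: pop r1=0x63, sp=0xd9
r4 is caller-saved -> body value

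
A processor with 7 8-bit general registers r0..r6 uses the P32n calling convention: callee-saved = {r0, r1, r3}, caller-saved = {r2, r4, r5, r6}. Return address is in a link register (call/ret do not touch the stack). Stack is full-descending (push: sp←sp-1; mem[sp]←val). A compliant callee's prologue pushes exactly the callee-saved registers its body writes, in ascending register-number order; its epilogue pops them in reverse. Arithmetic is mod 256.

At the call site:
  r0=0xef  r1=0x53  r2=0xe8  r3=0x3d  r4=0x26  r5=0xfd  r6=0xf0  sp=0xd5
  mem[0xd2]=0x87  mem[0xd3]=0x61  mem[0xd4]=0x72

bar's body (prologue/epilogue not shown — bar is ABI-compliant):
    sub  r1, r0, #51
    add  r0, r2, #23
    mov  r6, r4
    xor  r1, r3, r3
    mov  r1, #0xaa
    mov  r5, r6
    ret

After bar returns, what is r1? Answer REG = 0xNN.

REG = 0x53

prologue: push r0 → mem[0xd4]=0xef, sp=0xd4
prologue: push r1 → mem[0xd3]=0x53, sp=0xd3
body[0] sub  r1, r0, #51 → r1=0xbc
body[1] add  r0, r2, #23 → r0=0xff
body[2] mov  r6, r4 → r6=0x26
body[3] xor  r1, r3, r3 → r1=0x00
body[4] mov  r1, #0xaa → r1=0xaa
body[5] mov  r5, r6 → r5=0x26
epilogue: pop r1=0x53, sp=0xd4
epilogue: pop r0=0xef, sp=0xd5
r1 is callee-saved → restored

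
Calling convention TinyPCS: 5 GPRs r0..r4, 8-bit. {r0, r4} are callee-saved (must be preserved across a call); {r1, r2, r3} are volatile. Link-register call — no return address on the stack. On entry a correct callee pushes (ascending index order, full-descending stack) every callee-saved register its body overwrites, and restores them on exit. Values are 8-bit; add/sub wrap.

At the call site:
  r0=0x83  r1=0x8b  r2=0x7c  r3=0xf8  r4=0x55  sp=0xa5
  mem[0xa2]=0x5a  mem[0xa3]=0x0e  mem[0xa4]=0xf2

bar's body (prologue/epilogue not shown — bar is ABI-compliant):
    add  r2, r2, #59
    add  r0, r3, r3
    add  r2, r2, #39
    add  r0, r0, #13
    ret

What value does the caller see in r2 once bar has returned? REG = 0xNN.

REG = 0xde

prologue: push r0 → mem[0xa4]=0x83, sp=0xa4
body[0] add  r2, r2, #59 → r2=0xb7
body[1] add  r0, r3, r3 → r0=0xf0
body[2] add  r2, r2, #39 → r2=0xde
body[3] add  r0, r0, #13 → r0=0xfd
epilogue: pop r0=0x83, sp=0xa5
r2 is caller-saved → body value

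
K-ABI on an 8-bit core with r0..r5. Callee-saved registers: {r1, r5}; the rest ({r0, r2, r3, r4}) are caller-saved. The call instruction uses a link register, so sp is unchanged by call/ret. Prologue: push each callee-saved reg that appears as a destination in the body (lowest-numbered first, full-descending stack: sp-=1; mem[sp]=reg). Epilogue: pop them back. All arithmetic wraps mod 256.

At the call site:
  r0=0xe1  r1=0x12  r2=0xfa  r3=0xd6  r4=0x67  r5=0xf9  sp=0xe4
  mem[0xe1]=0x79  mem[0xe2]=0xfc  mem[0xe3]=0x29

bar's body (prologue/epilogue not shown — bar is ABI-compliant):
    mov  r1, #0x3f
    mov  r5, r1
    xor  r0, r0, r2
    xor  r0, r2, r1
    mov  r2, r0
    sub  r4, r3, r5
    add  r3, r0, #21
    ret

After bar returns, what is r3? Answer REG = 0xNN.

REG = 0xda

prologue: push r1 -> mem[0xe3]=0x12, sp=0xe3
prologue: push r5 -> mem[0xe2]=0xf9, sp=0xe2
body[0] mov  r1, #0x3f -> r1=0x3f
body[1] mov  r5, r1 -> r5=0x3f
body[2] xor  r0, r0, r2 -> r0=0x1b
body[3] xor  r0, r2, r1 -> r0=0xc5
body[4] mov  r2, r0 -> r2=0xc5
body[5] sub  r4, r3, r5 -> r4=0x97
body[6] add  r3, r0, #21 -> r3=0xda
epilogue: pop r5=0xf9, sp=0xe3
epilogue: pop r1=0x12, sp=0xe4
r3 is caller-saved -> body value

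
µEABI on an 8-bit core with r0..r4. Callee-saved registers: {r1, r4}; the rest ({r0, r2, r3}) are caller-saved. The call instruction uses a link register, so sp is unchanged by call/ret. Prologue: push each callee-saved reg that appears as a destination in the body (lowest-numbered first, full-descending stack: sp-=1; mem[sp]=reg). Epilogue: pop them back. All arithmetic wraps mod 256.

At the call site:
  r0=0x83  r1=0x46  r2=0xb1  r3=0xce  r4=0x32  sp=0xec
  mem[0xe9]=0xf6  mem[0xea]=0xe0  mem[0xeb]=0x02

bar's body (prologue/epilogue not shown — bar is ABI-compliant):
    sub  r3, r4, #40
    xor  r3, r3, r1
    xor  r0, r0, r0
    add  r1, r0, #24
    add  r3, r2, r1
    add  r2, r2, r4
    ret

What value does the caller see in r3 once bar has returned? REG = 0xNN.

prologue: push r1 -> mem[0xeb]=0x46, sp=0xeb
body[0] sub  r3, r4, #40 -> r3=0x0a
body[1] xor  r3, r3, r1 -> r3=0x4c
body[2] xor  r0, r0, r0 -> r0=0x00
body[3] add  r1, r0, #24 -> r1=0x18
body[4] add  r3, r2, r1 -> r3=0xc9
body[5] add  r2, r2, r4 -> r2=0xe3
epilogue: pop r1=0x46, sp=0xec
r3 is caller-saved -> body value

REG = 0xc9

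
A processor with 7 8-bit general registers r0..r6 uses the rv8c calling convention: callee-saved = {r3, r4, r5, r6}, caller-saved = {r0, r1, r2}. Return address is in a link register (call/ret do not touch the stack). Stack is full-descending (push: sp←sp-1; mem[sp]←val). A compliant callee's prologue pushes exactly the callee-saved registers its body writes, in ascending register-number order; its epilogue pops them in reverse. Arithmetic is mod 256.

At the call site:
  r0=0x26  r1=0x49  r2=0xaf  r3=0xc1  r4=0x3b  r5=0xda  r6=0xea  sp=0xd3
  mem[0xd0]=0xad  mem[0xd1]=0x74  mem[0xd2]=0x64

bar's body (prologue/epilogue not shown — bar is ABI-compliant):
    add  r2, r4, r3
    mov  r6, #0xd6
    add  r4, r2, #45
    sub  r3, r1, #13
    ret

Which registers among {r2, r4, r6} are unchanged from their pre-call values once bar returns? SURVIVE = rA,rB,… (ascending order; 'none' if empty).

SURVIVE = r4,r6

prologue: push r3 → mem[0xd2]=0xc1, sp=0xd2
prologue: push r4 → mem[0xd1]=0x3b, sp=0xd1
prologue: push r6 → mem[0xd0]=0xea, sp=0xd0
body[0] add  r2, r4, r3 → r2=0xfc
body[1] mov  r6, #0xd6 → r6=0xd6
body[2] add  r4, r2, #45 → r4=0x29
body[3] sub  r3, r1, #13 → r3=0x3c
epilogue: pop r6=0xea, sp=0xd1
epilogue: pop r4=0x3b, sp=0xd2
epilogue: pop r3=0xc1, sp=0xd3
r2: caller-saved, written=True
r4: callee-saved, written=True
r6: callee-saved, written=True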